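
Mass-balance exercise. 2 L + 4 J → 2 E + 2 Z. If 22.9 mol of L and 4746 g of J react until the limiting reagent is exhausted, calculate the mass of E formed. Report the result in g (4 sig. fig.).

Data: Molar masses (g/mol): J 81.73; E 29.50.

675.6 g

n(L) = 22.90 mol
n(J) = 4746 / 81.73 = 58.07 mol
n/ν → L: 11.45, J: 14.52; L is limiting.
n(E) = (2/2) × 22.90 = 22.90 mol
mass = 22.90 × 29.50 = 675.6 g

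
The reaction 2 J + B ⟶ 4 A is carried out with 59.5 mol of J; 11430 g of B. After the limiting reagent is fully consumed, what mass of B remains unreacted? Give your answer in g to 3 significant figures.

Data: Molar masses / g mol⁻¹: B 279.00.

n(J) = 59.50 mol
n(B) = 11430 / 279.00 = 40.97 mol
n/ν for J = 59.50/2 = 29.75
n/ν for B = 40.97/1 = 40.97
Smallest n/ν is J → limiting reagent.
B consumed = (1/2) × 59.50 = 29.75 mol
B remaining = 40.97 − 29.75 = 11.22 mol
mass = 11.22 × 279.00 = 3130 g

3130 g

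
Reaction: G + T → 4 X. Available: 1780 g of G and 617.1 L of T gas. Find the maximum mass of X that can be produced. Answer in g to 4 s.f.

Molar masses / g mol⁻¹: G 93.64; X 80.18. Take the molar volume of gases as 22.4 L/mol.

n(G) = 1780 / 93.64 = 19.01 mol
n(T) = 617.1 / 22.4 = 27.55 mol
n/ν for G = 19.01/1 = 19.01
n/ν for T = 27.55/1 = 27.55
Smallest n/ν is G → limiting reagent.
n(X) = (4/1) × 19.01 = 76.04 mol
mass = 76.04 × 80.18 = 6097 g

6097 g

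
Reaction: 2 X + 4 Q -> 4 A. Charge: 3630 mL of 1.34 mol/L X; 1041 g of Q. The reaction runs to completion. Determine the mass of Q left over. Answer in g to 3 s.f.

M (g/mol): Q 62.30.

435 g

n(X) = 1.34 × 3630/1000 = 4.864 mol
n(Q) = 1041 / 62.30 = 16.71 mol
n/ν for X = 4.864/2 = 2.432
n/ν for Q = 16.71/4 = 4.178
Smallest n/ν is X → limiting reagent.
Q consumed = (4/2) × 4.864 = 9.728 mol
Q remaining = 16.71 − 9.728 = 6.982 mol
mass = 6.982 × 62.30 = 435.0 g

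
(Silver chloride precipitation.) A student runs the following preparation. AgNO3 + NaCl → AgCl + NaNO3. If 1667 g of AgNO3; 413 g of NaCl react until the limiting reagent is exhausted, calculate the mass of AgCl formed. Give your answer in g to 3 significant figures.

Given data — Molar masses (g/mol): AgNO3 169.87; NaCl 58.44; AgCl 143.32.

n(AgNO3) = 1667 / 169.87 = 9.813 mol
n(NaCl) = 413.0 / 58.44 = 7.067 mol
n/ν → AgNO3: 9.813, NaCl: 7.067; NaCl is limiting.
n(AgCl) = (1/1) × 7.067 = 7.067 mol
mass = 7.067 × 143.32 = 1013 g

1010 g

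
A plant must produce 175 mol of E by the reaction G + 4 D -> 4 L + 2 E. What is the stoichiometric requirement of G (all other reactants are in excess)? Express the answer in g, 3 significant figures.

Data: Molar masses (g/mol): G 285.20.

n(E) = 175.0 mol
n(G) = (1/2) × 175.0 = 87.50 mol
mass = 87.50 × 285.20 = 24960 g

25000 g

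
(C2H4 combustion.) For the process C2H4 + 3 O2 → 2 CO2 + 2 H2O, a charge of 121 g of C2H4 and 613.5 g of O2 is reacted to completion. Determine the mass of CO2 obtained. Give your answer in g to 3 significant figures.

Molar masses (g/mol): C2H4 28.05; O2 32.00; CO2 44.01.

n(C2H4) = 121.0 / 28.05 = 4.314 mol
n(O2) = 613.5 / 32.00 = 19.17 mol
n/ν for C2H4 = 4.314/1 = 4.314
n/ν for O2 = 19.17/3 = 6.390
Smallest n/ν is C2H4 → limiting reagent.
n(CO2) = (2/1) × 4.314 = 8.628 mol
mass = 8.628 × 44.01 = 379.7 g

380 g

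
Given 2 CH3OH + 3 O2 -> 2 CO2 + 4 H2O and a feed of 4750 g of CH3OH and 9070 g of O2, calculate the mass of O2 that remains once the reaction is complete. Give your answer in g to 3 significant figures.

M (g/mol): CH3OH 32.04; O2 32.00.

1950 g

n(CH3OH) = 4750 / 32.04 = 148.3 mol
n(O2) = 9070 / 32.00 = 283.4 mol
n/ν for CH3OH = 148.3/2 = 74.15
n/ν for O2 = 283.4/3 = 94.47
Smallest n/ν is CH3OH → limiting reagent.
O2 consumed = (3/2) × 148.3 = 222.5 mol
O2 remaining = 283.4 − 222.5 = 60.90 mol
mass = 60.90 × 32.00 = 1949 g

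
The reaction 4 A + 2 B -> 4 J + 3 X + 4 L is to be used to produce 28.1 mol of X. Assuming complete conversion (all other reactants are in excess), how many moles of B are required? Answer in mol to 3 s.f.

18.7 mol

n(X) = 28.10 mol
n(B) = (2/3) × 28.10 = 18.73 mol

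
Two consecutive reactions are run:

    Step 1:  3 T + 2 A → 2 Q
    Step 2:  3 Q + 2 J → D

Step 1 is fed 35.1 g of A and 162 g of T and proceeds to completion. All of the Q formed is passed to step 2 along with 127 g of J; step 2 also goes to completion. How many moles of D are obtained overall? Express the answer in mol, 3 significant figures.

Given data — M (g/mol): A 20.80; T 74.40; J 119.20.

0.484 mol

Step 1:
n(A) = 35.10 / 20.80 = 1.688 mol
n(T) = 162.0 / 74.40 = 2.177 mol
n/ν → A: 0.8440, T: 0.7257; T is limiting.
n(Q) produced = (2/3) × 2.177 = 1.451 mol
Step 2:
n(Q) available = 1.451 mol
n(J) = 127.0 / 119.20 = 1.065 mol
n/ν → Q: 0.4837, J: 0.5325; Q is limiting.
n(D) = (1/3) × 1.451 = 0.4837 mol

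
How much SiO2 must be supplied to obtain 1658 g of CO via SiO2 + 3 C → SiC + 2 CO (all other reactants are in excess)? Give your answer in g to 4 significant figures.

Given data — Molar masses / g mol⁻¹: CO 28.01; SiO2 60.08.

n(CO) = 1658 / 28.01 = 59.19 mol
n(SiO2) = (1/2) × 59.19 = 29.60 mol
mass = 29.60 × 60.08 = 1778 g

1778 g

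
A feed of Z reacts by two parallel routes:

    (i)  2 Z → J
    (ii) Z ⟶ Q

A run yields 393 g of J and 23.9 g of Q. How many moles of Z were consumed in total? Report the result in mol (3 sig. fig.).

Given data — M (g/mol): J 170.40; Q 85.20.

n(J) = 393 / 170.40 = 2.306 mol
n(Q) = 23.9 / 85.20 = 0.2805 mol
n(Z) via (i) = (2/1)×2.306 = 4.612 mol
n(Z) via (ii) = (1/1)×0.2805 = 0.2805 mol
total n(Z) = 4.612 + 0.2805 = 4.893 mol

4.89 mol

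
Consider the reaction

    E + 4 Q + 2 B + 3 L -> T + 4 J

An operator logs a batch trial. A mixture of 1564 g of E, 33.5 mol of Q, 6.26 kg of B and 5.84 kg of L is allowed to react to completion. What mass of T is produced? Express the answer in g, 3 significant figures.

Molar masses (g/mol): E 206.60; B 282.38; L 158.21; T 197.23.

n(E) = 1564 / 206.60 = 7.570 mol
n(Q) = 33.50 mol
n(B) = 6.260×1000 / 282.38 = 22.17 mol
n(L) = 5.840×1000 / 158.21 = 36.91 mol
n/ν → E: 7.570, Q: 8.375, B: 11.09, L: 12.30; E is limiting.
n(T) = (1/1) × 7.570 = 7.570 mol
mass = 7.570 × 197.23 = 1493 g

1490 g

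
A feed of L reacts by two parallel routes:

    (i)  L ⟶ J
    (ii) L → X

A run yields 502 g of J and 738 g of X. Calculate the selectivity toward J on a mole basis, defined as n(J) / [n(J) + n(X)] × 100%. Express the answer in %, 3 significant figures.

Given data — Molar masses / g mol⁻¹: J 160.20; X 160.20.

40.5 %

n(J) = 502 / 160.20 = 3.134 mol
n(X) = 738 / 160.20 = 4.607 mol
selectivity = 3.134/(3.134+4.607) × 100 = 40.49 %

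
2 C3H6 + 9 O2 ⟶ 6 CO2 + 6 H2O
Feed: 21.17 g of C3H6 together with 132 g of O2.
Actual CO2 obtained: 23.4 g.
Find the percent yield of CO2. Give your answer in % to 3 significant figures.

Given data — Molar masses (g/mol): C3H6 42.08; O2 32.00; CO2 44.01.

35.2 %

n(C3H6) = 21.17 / 42.08 = 0.5031 mol
n(O2) = 132.0 / 32.00 = 4.125 mol
n/ν → C3H6: 0.2516, O2: 0.4583; C3H6 is limiting.
theoretical n(CO2) = (6/2) × 0.5031 = 1.509 mol → 66.41 g
% yield = 23.4 / 66.41 × 100 = 35.24 %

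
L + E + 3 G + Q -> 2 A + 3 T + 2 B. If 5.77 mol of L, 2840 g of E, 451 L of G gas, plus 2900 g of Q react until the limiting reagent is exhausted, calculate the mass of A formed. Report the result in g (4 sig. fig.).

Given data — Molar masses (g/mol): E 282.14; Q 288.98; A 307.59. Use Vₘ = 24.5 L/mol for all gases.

n(L) = 5.770 mol
n(E) = 2840 / 282.14 = 10.07 mol
n(G) = 451.0 / 24.5 = 18.41 mol
n(Q) = 2900 / 288.98 = 10.04 mol
n/ν for L = 5.770/1 = 5.770
n/ν for E = 10.07/1 = 10.07
n/ν for G = 18.41/3 = 6.137
n/ν for Q = 10.04/1 = 10.04
Smallest n/ν is L → limiting reagent.
n(A) = (2/1) × 5.770 = 11.54 mol
mass = 11.54 × 307.59 = 3550 g

3550 g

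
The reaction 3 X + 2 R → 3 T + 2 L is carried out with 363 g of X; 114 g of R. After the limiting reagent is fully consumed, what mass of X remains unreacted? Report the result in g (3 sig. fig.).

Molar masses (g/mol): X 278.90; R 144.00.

31.8 g

n(X) = 363.0 / 278.90 = 1.302 mol
n(R) = 114.0 / 144.00 = 0.7917 mol
n/ν for X = 1.302/3 = 0.4340
n/ν for R = 0.7917/2 = 0.3959
Smallest n/ν is R → limiting reagent.
X consumed = (3/2) × 0.7917 = 1.188 mol
X remaining = 1.302 − 1.188 = 0.1140 mol
mass = 0.1140 × 278.90 = 31.79 g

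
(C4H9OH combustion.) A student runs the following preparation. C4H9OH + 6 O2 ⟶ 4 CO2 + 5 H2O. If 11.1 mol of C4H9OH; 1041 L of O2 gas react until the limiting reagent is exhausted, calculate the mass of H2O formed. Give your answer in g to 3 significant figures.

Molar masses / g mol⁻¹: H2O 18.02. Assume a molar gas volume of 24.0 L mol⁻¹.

n(C4H9OH) = 11.10 mol
n(O2) = 1041 / 24.0 = 43.38 mol
n/ν → C4H9OH: 11.10, O2: 7.230; O2 is limiting.
n(H2O) = (5/6) × 43.38 = 36.15 mol
mass = 36.15 × 18.02 = 651.4 g

651 g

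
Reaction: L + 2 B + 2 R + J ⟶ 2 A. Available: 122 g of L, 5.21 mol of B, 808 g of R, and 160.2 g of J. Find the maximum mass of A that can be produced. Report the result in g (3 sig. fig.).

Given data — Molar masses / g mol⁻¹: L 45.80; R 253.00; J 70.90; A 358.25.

n(L) = 122.0 / 45.80 = 2.664 mol
n(B) = 5.210 mol
n(R) = 808.0 / 253.00 = 3.194 mol
n(J) = 160.2 / 70.90 = 2.260 mol
n/ν for L = 2.664/1 = 2.664
n/ν for B = 5.210/2 = 2.605
n/ν for R = 3.194/2 = 1.597
n/ν for J = 2.260/1 = 2.260
Smallest n/ν is R → limiting reagent.
n(A) = (2/2) × 3.194 = 3.194 mol
mass = 3.194 × 358.25 = 1144 g

1140 g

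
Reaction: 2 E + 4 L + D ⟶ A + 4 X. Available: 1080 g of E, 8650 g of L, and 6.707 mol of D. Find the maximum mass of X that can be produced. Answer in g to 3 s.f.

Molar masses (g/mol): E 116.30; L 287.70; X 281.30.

n(E) = 1080 / 116.30 = 9.286 mol
n(L) = 8650 / 287.70 = 30.07 mol
n(D) = 6.707 mol
n/ν for E = 9.286/2 = 4.643
n/ν for L = 30.07/4 = 7.518
n/ν for D = 6.707/1 = 6.707
Smallest n/ν is E → limiting reagent.
n(X) = (4/2) × 9.286 = 18.57 mol
mass = 18.57 × 281.30 = 5224 g

5220 g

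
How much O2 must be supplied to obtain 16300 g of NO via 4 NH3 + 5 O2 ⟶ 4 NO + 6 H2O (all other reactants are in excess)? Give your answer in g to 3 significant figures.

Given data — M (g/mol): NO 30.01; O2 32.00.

21700 g

n(NO) = 16300 / 30.01 = 543.2 mol
n(O2) = (5/4) × 543.2 = 679.0 mol
mass = 679.0 × 32.00 = 21730 g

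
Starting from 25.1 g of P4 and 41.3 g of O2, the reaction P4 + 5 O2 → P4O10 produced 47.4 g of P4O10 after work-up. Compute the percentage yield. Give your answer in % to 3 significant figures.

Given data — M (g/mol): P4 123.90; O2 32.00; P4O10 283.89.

n(P4) = 25.10 / 123.90 = 0.2026 mol
n(O2) = 41.30 / 32.00 = 1.291 mol
n/ν → P4: 0.2026, O2: 0.2582; P4 is limiting.
theoretical n(P4O10) = (1/1) × 0.2026 = 0.2026 mol → 57.52 g
% yield = 47.4 / 57.52 × 100 = 82.41 %

82.4 %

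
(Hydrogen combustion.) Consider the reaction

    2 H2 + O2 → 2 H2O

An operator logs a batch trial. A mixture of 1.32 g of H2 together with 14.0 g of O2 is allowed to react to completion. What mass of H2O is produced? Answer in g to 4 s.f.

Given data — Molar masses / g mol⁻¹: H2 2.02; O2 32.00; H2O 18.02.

11.78 g

n(H2) = 1.320 / 2.02 = 0.6535 mol
n(O2) = 14.00 / 32.00 = 0.4375 mol
n/ν for H2 = 0.6535/2 = 0.3268
n/ν for O2 = 0.4375/1 = 0.4375
Smallest n/ν is H2 → limiting reagent.
n(H2O) = (2/2) × 0.6535 = 0.6535 mol
mass = 0.6535 × 18.02 = 11.78 g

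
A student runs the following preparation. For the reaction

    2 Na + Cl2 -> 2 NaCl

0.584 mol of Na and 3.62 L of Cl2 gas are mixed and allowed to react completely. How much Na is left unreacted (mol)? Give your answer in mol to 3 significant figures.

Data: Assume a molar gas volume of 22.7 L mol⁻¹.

n(Na) = 0.5840 mol
n(Cl2) = 3.620 / 22.7 = 0.1595 mol
n/ν → Na: 0.2920, Cl2: 0.1595; Cl2 is limiting.
Na consumed = (2/1) × 0.1595 = 0.3190 mol
Na remaining = 0.5840 − 0.3190 = 0.2650 mol

0.265 mol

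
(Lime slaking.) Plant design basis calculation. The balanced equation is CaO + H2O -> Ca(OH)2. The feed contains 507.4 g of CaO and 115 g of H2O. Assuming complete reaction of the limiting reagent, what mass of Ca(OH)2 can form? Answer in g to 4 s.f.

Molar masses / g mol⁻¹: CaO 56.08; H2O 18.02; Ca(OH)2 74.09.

472.8 g

n(CaO) = 507.4 / 56.08 = 9.048 mol
n(H2O) = 115.0 / 18.02 = 6.382 mol
n/ν for CaO = 9.048/1 = 9.048
n/ν for H2O = 6.382/1 = 6.382
Smallest n/ν is H2O → limiting reagent.
n(Ca(OH)2) = (1/1) × 6.382 = 6.382 mol
mass = 6.382 × 74.09 = 472.8 g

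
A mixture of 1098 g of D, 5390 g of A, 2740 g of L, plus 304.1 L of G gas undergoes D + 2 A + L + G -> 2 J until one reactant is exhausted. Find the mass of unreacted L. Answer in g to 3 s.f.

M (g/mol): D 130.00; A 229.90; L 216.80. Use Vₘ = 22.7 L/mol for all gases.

n(D) = 1098 / 130.00 = 8.446 mol
n(A) = 5390 / 229.90 = 23.44 mol
n(L) = 2740 / 216.80 = 12.64 mol
n(G) = 304.1 / 22.7 = 13.40 mol
n/ν → D: 8.446, A: 11.72, L: 12.64, G: 13.40; D is limiting.
L consumed = (1/1) × 8.446 = 8.446 mol
L remaining = 12.64 − 8.446 = 4.194 mol
mass = 4.194 × 216.80 = 909.3 g

909 g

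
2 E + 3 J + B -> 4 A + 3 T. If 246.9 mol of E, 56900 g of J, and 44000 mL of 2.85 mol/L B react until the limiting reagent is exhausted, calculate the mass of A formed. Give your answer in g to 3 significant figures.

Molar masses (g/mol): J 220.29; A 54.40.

18700 g

n(E) = 246.9 mol
n(J) = 56900 / 220.29 = 258.3 mol
n(B) = 2.85 × 44000/1000 = 125.4 mol
n/ν → E: 123.5, J: 86.10, B: 125.4; J is limiting.
n(A) = (4/3) × 258.3 = 344.4 mol
mass = 344.4 × 54.40 = 18740 g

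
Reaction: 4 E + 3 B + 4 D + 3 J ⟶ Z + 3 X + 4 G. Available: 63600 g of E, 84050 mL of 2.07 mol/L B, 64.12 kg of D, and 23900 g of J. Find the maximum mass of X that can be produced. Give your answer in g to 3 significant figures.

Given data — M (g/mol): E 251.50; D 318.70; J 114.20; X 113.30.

n(E) = 63600 / 251.50 = 252.9 mol
n(B) = 2.07 × 84050/1000 = 174.0 mol
n(D) = 64.12×1000 / 318.70 = 201.2 mol
n(J) = 23900 / 114.20 = 209.3 mol
n/ν → E: 63.23, B: 58.00, D: 50.30, J: 69.77; D is limiting.
n(X) = (3/4) × 201.2 = 150.9 mol
mass = 150.9 × 113.30 = 17100 g

17100 g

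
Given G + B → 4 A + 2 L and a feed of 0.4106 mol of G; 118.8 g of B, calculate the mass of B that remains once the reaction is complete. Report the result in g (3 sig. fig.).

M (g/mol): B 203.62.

n(G) = 0.4106 mol
n(B) = 118.8 / 203.62 = 0.5834 mol
n/ν for G = 0.4106/1 = 0.4106
n/ν for B = 0.5834/1 = 0.5834
Smallest n/ν is G → limiting reagent.
B consumed = (1/1) × 0.4106 = 0.4106 mol
B remaining = 0.5834 − 0.4106 = 0.1728 mol
mass = 0.1728 × 203.62 = 35.19 g

35.2 g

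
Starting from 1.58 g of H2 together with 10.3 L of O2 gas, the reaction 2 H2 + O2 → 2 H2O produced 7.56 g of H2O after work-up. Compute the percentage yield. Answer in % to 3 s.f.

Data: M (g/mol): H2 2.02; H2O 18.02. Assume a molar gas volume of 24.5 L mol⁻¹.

n(H2) = 1.580 / 2.02 = 0.7822 mol
n(O2) = 10.30 / 24.5 = 0.4204 mol
n/ν for H2 = 0.7822/2 = 0.3911
n/ν for O2 = 0.4204/1 = 0.4204
Smallest n/ν is H2 → limiting reagent.
theoretical n(H2O) = (2/2) × 0.7822 = 0.7822 mol → 14.10 g
% yield = 7.56 / 14.10 × 100 = 53.62 %

53.6 %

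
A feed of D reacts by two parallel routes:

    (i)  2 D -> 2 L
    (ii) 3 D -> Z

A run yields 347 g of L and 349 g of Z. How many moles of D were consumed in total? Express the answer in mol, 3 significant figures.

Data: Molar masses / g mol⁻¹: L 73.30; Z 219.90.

n(L) = 347 / 73.30 = 4.734 mol
n(Z) = 349 / 219.90 = 1.587 mol
n(D) via (i) = (2/2)×4.734 = 4.734 mol
n(D) via (ii) = (3/1)×1.587 = 4.761 mol
total n(D) = 4.734 + 4.761 = 9.495 mol

9.50 mol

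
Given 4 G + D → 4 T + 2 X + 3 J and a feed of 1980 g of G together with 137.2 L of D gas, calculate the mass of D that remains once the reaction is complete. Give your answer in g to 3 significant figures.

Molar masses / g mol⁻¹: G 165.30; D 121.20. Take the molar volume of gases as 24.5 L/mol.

316 g

n(G) = 1980 / 165.30 = 11.98 mol
n(D) = 137.2 / 24.5 = 5.600 mol
n/ν → G: 2.995, D: 5.600; G is limiting.
D consumed = (1/4) × 11.98 = 2.995 mol
D remaining = 5.600 − 2.995 = 2.605 mol
mass = 2.605 × 121.20 = 315.7 g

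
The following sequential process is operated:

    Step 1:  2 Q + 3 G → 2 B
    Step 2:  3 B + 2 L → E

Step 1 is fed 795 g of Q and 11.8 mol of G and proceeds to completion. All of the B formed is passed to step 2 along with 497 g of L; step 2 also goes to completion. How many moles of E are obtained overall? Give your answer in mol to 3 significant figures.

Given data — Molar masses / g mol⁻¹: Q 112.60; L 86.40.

Step 1:
n(Q) = 795.0 / 112.60 = 7.060 mol
n(G) = 11.80 mol
n/ν → Q: 3.530, G: 3.933; Q is limiting.
n(B) produced = (2/2) × 7.060 = 7.060 mol
Step 2:
n(B) available = 7.060 mol
n(L) = 497.0 / 86.40 = 5.752 mol
n/ν → B: 2.353, L: 2.876; B is limiting.
n(E) = (1/3) × 7.060 = 2.353 mol

2.35 mol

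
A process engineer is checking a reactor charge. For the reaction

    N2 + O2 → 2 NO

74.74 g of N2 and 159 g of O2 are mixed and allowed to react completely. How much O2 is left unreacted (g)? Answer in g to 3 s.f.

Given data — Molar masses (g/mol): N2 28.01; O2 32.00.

73.6 g

n(N2) = 74.74 / 28.01 = 2.668 mol
n(O2) = 159.0 / 32.00 = 4.969 mol
n/ν → N2: 2.668, O2: 4.969; N2 is limiting.
O2 consumed = (1/1) × 2.668 = 2.668 mol
O2 remaining = 4.969 − 2.668 = 2.301 mol
mass = 2.301 × 32.00 = 73.63 g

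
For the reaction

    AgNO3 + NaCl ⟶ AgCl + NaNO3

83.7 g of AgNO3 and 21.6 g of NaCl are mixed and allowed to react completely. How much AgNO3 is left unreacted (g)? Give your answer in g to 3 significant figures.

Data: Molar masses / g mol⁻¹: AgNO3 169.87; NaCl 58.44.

20.9 g

n(AgNO3) = 83.70 / 169.87 = 0.4927 mol
n(NaCl) = 21.60 / 58.44 = 0.3696 mol
n/ν for AgNO3 = 0.4927/1 = 0.4927
n/ν for NaCl = 0.3696/1 = 0.3696
Smallest n/ν is NaCl → limiting reagent.
AgNO3 consumed = (1/1) × 0.3696 = 0.3696 mol
AgNO3 remaining = 0.4927 − 0.3696 = 0.1231 mol
mass = 0.1231 × 169.87 = 20.91 g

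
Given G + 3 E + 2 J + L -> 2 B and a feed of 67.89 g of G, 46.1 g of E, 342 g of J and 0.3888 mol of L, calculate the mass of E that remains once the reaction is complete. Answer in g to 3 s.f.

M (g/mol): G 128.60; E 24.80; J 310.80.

n(G) = 67.89 / 128.60 = 0.5279 mol
n(E) = 46.10 / 24.80 = 1.859 mol
n(J) = 342.0 / 310.80 = 1.100 mol
n(L) = 0.3888 mol
n/ν → G: 0.5279, E: 0.6197, J: 0.5500, L: 0.3888; L is limiting.
E consumed = (3/1) × 0.3888 = 1.166 mol
E remaining = 1.859 − 1.166 = 0.6930 mol
mass = 0.6930 × 24.80 = 17.19 g

17.2 g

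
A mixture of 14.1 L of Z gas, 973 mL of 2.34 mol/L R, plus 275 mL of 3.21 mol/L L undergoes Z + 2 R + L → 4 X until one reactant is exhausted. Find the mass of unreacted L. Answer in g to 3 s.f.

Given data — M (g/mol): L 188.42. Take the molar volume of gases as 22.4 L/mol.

47.7 g

n(Z) = 14.10 / 22.4 = 0.6295 mol
n(R) = 2.34 × 973.0/1000 = 2.277 mol
n(L) = 3.21 × 275.0/1000 = 0.8828 mol
n/ν for Z = 0.6295/1 = 0.6295
n/ν for R = 2.277/2 = 1.139
n/ν for L = 0.8828/1 = 0.8828
Smallest n/ν is Z → limiting reagent.
L consumed = (1/1) × 0.6295 = 0.6295 mol
L remaining = 0.8828 − 0.6295 = 0.2533 mol
mass = 0.2533 × 188.42 = 47.73 g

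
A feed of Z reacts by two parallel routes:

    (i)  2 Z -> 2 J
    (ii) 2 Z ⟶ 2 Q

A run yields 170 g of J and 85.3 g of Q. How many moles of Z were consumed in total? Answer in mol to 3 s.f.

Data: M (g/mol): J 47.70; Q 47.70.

n(J) = 170 / 47.70 = 3.564 mol
n(Q) = 85.3 / 47.70 = 1.788 mol
n(Z) via (i) = (2/2)×3.564 = 3.564 mol
n(Z) via (ii) = (2/2)×1.788 = 1.788 mol
total n(Z) = 3.564 + 1.788 = 5.352 mol

5.35 mol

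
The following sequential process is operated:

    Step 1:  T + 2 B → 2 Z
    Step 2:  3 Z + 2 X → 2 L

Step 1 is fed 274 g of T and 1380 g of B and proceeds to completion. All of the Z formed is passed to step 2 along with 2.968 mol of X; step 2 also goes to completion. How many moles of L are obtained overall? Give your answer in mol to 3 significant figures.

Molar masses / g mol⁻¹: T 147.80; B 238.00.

Step 1:
n(T) = 274.0 / 147.80 = 1.854 mol
n(B) = 1380 / 238.00 = 5.798 mol
n/ν → T: 1.854, B: 2.899; T is limiting.
n(Z) produced = (2/1) × 1.854 = 3.708 mol
Step 2:
n(Z) available = 3.708 mol
n(X) = 2.968 mol
n/ν → Z: 1.236, X: 1.484; Z is limiting.
n(L) = (2/3) × 3.708 = 2.472 mol

2.47 mol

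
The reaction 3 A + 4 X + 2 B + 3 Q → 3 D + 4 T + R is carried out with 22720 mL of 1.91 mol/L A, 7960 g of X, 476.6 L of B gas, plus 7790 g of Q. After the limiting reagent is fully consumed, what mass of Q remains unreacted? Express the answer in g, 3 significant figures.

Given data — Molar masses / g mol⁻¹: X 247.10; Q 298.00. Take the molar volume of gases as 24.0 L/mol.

n(A) = 1.91 × 22720/1000 = 43.40 mol
n(X) = 7960 / 247.10 = 32.21 mol
n(B) = 476.6 / 24.0 = 19.86 mol
n(Q) = 7790 / 298.00 = 26.14 mol
n/ν for A = 43.40/3 = 14.47
n/ν for X = 32.21/4 = 8.053
n/ν for B = 19.86/2 = 9.930
n/ν for Q = 26.14/3 = 8.713
Smallest n/ν is X → limiting reagent.
Q consumed = (3/4) × 32.21 = 24.16 mol
Q remaining = 26.14 − 24.16 = 1.980 mol
mass = 1.980 × 298.00 = 590.0 g

590 g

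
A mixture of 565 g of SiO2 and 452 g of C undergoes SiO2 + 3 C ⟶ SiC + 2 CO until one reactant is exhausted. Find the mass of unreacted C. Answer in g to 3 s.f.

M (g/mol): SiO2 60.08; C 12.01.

113 g

n(SiO2) = 565.0 / 60.08 = 9.404 mol
n(C) = 452.0 / 12.01 = 37.64 mol
n/ν for SiO2 = 9.404/1 = 9.404
n/ν for C = 37.64/3 = 12.55
Smallest n/ν is SiO2 → limiting reagent.
C consumed = (3/1) × 9.404 = 28.21 mol
C remaining = 37.64 − 28.21 = 9.430 mol
mass = 9.430 × 12.01 = 113.3 g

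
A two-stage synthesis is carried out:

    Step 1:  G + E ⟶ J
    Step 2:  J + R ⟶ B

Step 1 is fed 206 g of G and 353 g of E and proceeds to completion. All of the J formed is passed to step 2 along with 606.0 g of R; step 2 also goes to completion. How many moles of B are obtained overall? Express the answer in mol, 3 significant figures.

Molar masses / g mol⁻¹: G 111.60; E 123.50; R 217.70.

1.85 mol

Step 1:
n(G) = 206.0 / 111.60 = 1.846 mol
n(E) = 353.0 / 123.50 = 2.858 mol
n/ν → G: 1.846, E: 2.858; G is limiting.
n(J) produced = (1/1) × 1.846 = 1.846 mol
Step 2:
n(J) available = 1.846 mol
n(R) = 606.0 / 217.70 = 2.784 mol
n/ν → J: 1.846, R: 2.784; J is limiting.
n(B) = (1/1) × 1.846 = 1.846 mol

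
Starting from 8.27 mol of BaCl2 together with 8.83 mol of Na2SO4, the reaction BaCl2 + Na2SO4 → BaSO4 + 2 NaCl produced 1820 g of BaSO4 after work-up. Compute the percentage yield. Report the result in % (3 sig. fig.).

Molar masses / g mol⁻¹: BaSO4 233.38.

94.3 %

n(BaCl2) = 8.270 mol
n(Na2SO4) = 8.830 mol
n/ν for BaCl2 = 8.270/1 = 8.270
n/ν for Na2SO4 = 8.830/1 = 8.830
Smallest n/ν is BaCl2 → limiting reagent.
theoretical n(BaSO4) = (1/1) × 8.270 = 8.270 mol → 1930 g
% yield = 1820 / 1930 × 100 = 94.30 %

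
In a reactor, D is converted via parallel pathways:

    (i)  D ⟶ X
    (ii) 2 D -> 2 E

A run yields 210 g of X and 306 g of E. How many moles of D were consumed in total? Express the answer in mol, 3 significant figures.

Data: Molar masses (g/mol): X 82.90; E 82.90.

n(X) = 210 / 82.90 = 2.533 mol
n(E) = 306 / 82.90 = 3.691 mol
n(D) via (i) = (1/1)×2.533 = 2.533 mol
n(D) via (ii) = (2/2)×3.691 = 3.691 mol
total n(D) = 2.533 + 3.691 = 6.224 mol

6.22 mol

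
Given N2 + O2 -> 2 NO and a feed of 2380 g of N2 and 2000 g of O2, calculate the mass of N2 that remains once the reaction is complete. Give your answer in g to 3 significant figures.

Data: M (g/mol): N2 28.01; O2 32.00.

n(N2) = 2380 / 28.01 = 84.97 mol
n(O2) = 2000 / 32.00 = 62.50 mol
n/ν for N2 = 84.97/1 = 84.97
n/ν for O2 = 62.50/1 = 62.50
Smallest n/ν is O2 → limiting reagent.
N2 consumed = (1/1) × 62.50 = 62.50 mol
N2 remaining = 84.97 − 62.50 = 22.47 mol
mass = 22.47 × 28.01 = 629.4 g

629 g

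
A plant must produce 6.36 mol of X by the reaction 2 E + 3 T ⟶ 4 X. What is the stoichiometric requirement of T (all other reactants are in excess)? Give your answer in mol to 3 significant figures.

4.77 mol

n(X) = 6.360 mol
n(T) = (3/4) × 6.360 = 4.770 mol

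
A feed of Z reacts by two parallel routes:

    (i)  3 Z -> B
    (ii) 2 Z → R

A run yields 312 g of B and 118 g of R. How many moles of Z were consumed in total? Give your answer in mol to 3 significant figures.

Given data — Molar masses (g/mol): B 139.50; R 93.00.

9.25 mol

n(B) = 312 / 139.50 = 2.237 mol
n(R) = 118 / 93.00 = 1.269 mol
n(Z) via (i) = (3/1)×2.237 = 6.711 mol
n(Z) via (ii) = (2/1)×1.269 = 2.538 mol
total n(Z) = 6.711 + 2.538 = 9.249 mol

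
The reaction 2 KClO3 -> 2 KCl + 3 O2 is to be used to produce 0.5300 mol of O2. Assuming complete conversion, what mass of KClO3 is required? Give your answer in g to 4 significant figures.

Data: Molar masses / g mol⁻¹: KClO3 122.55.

n(O2) = 0.5300 mol
n(KClO3) = (2/3) × 0.5300 = 0.3533 mol
mass = 0.3533 × 122.55 = 43.30 g

43.30 g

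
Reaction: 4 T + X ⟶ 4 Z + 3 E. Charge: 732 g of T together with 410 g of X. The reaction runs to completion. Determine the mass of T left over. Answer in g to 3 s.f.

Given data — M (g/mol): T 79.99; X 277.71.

n(T) = 732.0 / 79.99 = 9.151 mol
n(X) = 410.0 / 277.71 = 1.476 mol
n/ν for T = 9.151/4 = 2.288
n/ν for X = 1.476/1 = 1.476
Smallest n/ν is X → limiting reagent.
T consumed = (4/1) × 1.476 = 5.904 mol
T remaining = 9.151 − 5.904 = 3.247 mol
mass = 3.247 × 79.99 = 259.7 g

260 g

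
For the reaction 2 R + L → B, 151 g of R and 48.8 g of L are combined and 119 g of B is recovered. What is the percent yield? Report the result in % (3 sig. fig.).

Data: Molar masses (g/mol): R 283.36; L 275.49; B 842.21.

n(R) = 151.0 / 283.36 = 0.5329 mol
n(L) = 48.80 / 275.49 = 0.1771 mol
n/ν for R = 0.5329/2 = 0.2665
n/ν for L = 0.1771/1 = 0.1771
Smallest n/ν is L → limiting reagent.
theoretical n(B) = (1/1) × 0.1771 = 0.1771 mol → 149.2 g
% yield = 119 / 149.2 × 100 = 79.76 %

79.8 %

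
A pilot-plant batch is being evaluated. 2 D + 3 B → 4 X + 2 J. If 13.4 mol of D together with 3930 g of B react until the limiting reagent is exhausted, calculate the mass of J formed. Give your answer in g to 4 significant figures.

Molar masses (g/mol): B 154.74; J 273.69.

3667 g

n(D) = 13.40 mol
n(B) = 3930 / 154.74 = 25.40 mol
n/ν for D = 13.40/2 = 6.700
n/ν for B = 25.40/3 = 8.467
Smallest n/ν is D → limiting reagent.
n(J) = (2/2) × 13.40 = 13.40 mol
mass = 13.40 × 273.69 = 3667 g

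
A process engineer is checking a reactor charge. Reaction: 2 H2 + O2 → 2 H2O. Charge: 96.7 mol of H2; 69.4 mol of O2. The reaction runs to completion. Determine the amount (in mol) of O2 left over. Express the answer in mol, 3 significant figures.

n(H2) = 96.70 mol
n(O2) = 69.40 mol
n/ν → H2: 48.35, O2: 69.40; H2 is limiting.
O2 consumed = (1/2) × 96.70 = 48.35 mol
O2 remaining = 69.40 − 48.35 = 21.05 mol

21.1 mol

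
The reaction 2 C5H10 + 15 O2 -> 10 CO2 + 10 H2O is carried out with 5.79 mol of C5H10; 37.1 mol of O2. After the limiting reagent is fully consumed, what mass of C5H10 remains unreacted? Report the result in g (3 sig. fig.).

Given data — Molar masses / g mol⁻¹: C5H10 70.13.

n(C5H10) = 5.790 mol
n(O2) = 37.10 mol
n/ν for C5H10 = 5.790/2 = 2.895
n/ν for O2 = 37.10/15 = 2.473
Smallest n/ν is O2 → limiting reagent.
C5H10 consumed = (2/15) × 37.10 = 4.947 mol
C5H10 remaining = 5.790 − 4.947 = 0.8430 mol
mass = 0.8430 × 70.13 = 59.12 g

59.1 g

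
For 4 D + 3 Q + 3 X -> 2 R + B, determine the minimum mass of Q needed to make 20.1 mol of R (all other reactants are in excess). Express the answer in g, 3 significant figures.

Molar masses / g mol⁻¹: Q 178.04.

5370 g

n(R) = 20.10 mol
n(Q) = (3/2) × 20.10 = 30.15 mol
mass = 30.15 × 178.04 = 5368 g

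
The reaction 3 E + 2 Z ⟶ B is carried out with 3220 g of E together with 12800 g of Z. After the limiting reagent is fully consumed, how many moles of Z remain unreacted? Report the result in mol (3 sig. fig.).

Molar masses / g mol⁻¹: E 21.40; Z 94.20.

n(E) = 3220 / 21.40 = 150.5 mol
n(Z) = 12800 / 94.20 = 135.9 mol
n/ν for E = 150.5/3 = 50.17
n/ν for Z = 135.9/2 = 67.95
Smallest n/ν is E → limiting reagent.
Z consumed = (2/3) × 150.5 = 100.3 mol
Z remaining = 135.9 − 100.3 = 35.60 mol

35.6 mol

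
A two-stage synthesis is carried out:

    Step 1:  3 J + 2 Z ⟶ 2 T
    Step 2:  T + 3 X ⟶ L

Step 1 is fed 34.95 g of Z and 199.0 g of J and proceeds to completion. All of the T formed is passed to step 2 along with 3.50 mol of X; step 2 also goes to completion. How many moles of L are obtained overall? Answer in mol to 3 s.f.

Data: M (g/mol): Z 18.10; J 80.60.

1.17 mol

Step 1:
n(Z) = 34.95 / 18.10 = 1.931 mol
n(J) = 199.0 / 80.60 = 2.469 mol
n/ν for Z = 1.931/2 = 0.9655
n/ν for J = 2.469/3 = 0.8230
Smallest n/ν is J → limiting reagent.
n(T) produced = (2/3) × 2.469 = 1.646 mol
Step 2:
n(T) available = 1.646 mol
n(X) = 3.500 mol
n/ν for T = 1.646/1 = 1.646
n/ν for X = 3.500/3 = 1.167
Smallest n/ν is X → limiting reagent.
n(L) = (1/3) × 3.500 = 1.167 mol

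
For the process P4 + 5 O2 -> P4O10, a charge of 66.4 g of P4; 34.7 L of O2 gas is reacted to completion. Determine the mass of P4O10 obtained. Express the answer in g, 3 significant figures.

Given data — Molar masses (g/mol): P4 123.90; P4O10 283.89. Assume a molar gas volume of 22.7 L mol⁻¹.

n(P4) = 66.40 / 123.90 = 0.5359 mol
n(O2) = 34.70 / 22.7 = 1.529 mol
n/ν for P4 = 0.5359/1 = 0.5359
n/ν for O2 = 1.529/5 = 0.3058
Smallest n/ν is O2 → limiting reagent.
n(P4O10) = (1/5) × 1.529 = 0.3058 mol
mass = 0.3058 × 283.89 = 86.81 g

86.8 g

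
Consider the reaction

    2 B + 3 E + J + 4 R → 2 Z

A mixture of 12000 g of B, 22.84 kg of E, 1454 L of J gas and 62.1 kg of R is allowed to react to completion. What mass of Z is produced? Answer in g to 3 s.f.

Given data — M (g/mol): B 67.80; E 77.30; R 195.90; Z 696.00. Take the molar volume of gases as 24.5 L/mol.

n(B) = 12000 / 67.80 = 177.0 mol
n(E) = 22.84×1000 / 77.30 = 295.5 mol
n(J) = 1454 / 24.5 = 59.35 mol
n(R) = 62.10×1000 / 195.90 = 317.0 mol
n/ν for B = 177.0/2 = 88.50
n/ν for E = 295.5/3 = 98.50
n/ν for J = 59.35/1 = 59.35
n/ν for R = 317.0/4 = 79.25
Smallest n/ν is J → limiting reagent.
n(Z) = (2/1) × 59.35 = 118.7 mol
mass = 118.7 × 696.00 = 82620 g

82600 g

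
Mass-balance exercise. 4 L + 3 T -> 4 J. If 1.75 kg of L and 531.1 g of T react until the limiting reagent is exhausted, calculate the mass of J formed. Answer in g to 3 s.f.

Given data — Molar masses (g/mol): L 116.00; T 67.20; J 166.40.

n(L) = 1.750×1000 / 116.00 = 15.09 mol
n(T) = 531.1 / 67.20 = 7.903 mol
n/ν → L: 3.773, T: 2.634; T is limiting.
n(J) = (4/3) × 7.903 = 10.54 mol
mass = 10.54 × 166.40 = 1754 g

1750 g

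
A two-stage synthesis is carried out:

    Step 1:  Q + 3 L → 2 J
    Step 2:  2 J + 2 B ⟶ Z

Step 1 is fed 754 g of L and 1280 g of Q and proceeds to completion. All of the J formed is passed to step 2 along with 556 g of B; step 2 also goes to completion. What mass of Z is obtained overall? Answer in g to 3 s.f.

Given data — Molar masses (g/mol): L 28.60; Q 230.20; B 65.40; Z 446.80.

1900 g

Step 1:
n(L) = 754.0 / 28.60 = 26.36 mol
n(Q) = 1280 / 230.20 = 5.560 mol
n/ν for L = 26.36/3 = 8.787
n/ν for Q = 5.560/1 = 5.560
Smallest n/ν is Q → limiting reagent.
n(J) produced = (2/1) × 5.560 = 11.12 mol
Step 2:
n(J) available = 11.12 mol
n(B) = 556.0 / 65.40 = 8.502 mol
n/ν for J = 11.12/2 = 5.560
n/ν for B = 8.502/2 = 4.251
Smallest n/ν is B → limiting reagent.
n(Z) = (1/2) × 8.502 = 4.251 mol
mass = 4.251 × 446.80 = 1899 g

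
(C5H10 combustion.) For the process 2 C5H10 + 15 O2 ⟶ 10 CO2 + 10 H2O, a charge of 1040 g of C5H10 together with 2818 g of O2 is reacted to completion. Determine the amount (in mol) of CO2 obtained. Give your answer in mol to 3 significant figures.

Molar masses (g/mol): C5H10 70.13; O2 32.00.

n(C5H10) = 1040 / 70.13 = 14.83 mol
n(O2) = 2818 / 32.00 = 88.06 mol
n/ν for C5H10 = 14.83/2 = 7.415
n/ν for O2 = 88.06/15 = 5.871
Smallest n/ν is O2 → limiting reagent.
n(CO2) = (10/15) × 88.06 = 58.71 mol

58.7 mol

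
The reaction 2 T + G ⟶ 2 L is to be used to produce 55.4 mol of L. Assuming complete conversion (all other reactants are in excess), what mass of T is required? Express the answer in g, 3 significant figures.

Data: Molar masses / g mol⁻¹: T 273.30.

n(L) = 55.40 mol
n(T) = (2/2) × 55.40 = 55.40 mol
mass = 55.40 × 273.30 = 15140 g

15100 g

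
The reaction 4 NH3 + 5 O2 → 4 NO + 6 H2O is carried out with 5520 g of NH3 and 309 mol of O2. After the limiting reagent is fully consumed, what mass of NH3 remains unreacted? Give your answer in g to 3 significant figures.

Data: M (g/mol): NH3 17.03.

1310 g

n(NH3) = 5520 / 17.03 = 324.1 mol
n(O2) = 309.0 mol
n/ν for NH3 = 324.1/4 = 81.03
n/ν for O2 = 309.0/5 = 61.80
Smallest n/ν is O2 → limiting reagent.
NH3 consumed = (4/5) × 309.0 = 247.2 mol
NH3 remaining = 324.1 − 247.2 = 76.90 mol
mass = 76.90 × 17.03 = 1310 g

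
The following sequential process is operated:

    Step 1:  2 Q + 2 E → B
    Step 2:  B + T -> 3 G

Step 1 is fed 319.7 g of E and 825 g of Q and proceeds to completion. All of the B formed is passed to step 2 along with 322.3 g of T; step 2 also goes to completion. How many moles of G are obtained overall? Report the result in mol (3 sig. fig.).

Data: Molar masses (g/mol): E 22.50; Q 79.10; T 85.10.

Step 1:
n(E) = 319.7 / 22.50 = 14.21 mol
n(Q) = 825.0 / 79.10 = 10.43 mol
n/ν for E = 14.21/2 = 7.105
n/ν for Q = 10.43/2 = 5.215
Smallest n/ν is Q → limiting reagent.
n(B) produced = (1/2) × 10.43 = 5.215 mol
Step 2:
n(B) available = 5.215 mol
n(T) = 322.3 / 85.10 = 3.787 mol
n/ν for B = 5.215/1 = 5.215
n/ν for T = 3.787/1 = 3.787
Smallest n/ν is T → limiting reagent.
n(G) = (3/1) × 3.787 = 11.36 mol

11.4 mol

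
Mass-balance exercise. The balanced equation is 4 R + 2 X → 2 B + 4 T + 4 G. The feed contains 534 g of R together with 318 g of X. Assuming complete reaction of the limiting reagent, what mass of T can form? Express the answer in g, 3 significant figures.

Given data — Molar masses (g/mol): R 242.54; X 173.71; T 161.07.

n(R) = 534.0 / 242.54 = 2.202 mol
n(X) = 318.0 / 173.71 = 1.831 mol
n/ν → R: 0.5505, X: 0.9155; R is limiting.
n(T) = (4/4) × 2.202 = 2.202 mol
mass = 2.202 × 161.07 = 354.7 g

355 g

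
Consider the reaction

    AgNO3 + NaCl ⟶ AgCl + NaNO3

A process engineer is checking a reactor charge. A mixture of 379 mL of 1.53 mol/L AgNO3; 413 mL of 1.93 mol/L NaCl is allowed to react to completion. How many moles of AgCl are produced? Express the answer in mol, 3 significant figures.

0.580 mol

n(AgNO3) = 1.53 × 379.0/1000 = 0.5799 mol
n(NaCl) = 1.93 × 413.0/1000 = 0.7971 mol
n/ν → AgNO3: 0.5799, NaCl: 0.7971; AgNO3 is limiting.
n(AgCl) = (1/1) × 0.5799 = 0.5799 mol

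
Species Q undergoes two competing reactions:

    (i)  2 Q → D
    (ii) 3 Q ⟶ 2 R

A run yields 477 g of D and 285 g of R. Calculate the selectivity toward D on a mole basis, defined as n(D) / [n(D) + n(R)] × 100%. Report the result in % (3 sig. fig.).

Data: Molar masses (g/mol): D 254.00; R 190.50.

55.7 %

n(D) = 477 / 254.00 = 1.878 mol
n(R) = 285 / 190.50 = 1.496 mol
selectivity = 1.878/(1.878+1.496) × 100 = 55.66 %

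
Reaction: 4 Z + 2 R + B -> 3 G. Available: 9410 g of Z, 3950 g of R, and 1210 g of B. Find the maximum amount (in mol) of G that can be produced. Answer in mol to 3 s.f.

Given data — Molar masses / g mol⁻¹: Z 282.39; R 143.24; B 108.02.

25.0 mol

n(Z) = 9410 / 282.39 = 33.32 mol
n(R) = 3950 / 143.24 = 27.58 mol
n(B) = 1210 / 108.02 = 11.20 mol
n/ν for Z = 33.32/4 = 8.330
n/ν for R = 27.58/2 = 13.79
n/ν for B = 11.20/1 = 11.20
Smallest n/ν is Z → limiting reagent.
n(G) = (3/4) × 33.32 = 24.99 mol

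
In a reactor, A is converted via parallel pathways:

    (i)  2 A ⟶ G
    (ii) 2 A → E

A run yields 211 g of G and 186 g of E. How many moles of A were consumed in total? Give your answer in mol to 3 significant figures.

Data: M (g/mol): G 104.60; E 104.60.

n(G) = 211 / 104.60 = 2.017 mol
n(E) = 186 / 104.60 = 1.778 mol
n(A) via (i) = (2/1)×2.017 = 4.034 mol
n(A) via (ii) = (2/1)×1.778 = 3.556 mol
total n(A) = 4.034 + 3.556 = 7.590 mol

7.59 mol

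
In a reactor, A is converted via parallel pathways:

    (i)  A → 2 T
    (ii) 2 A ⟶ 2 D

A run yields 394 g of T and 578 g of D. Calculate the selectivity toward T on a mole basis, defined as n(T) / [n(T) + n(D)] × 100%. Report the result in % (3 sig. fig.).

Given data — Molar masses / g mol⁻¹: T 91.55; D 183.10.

n(T) = 394 / 91.55 = 4.304 mol
n(D) = 578 / 183.10 = 3.157 mol
selectivity = 4.304/(4.304+3.157) × 100 = 57.69 %

57.7 %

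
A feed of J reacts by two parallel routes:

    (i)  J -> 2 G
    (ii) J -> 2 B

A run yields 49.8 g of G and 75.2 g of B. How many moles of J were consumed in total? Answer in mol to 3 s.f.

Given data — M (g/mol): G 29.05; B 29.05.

n(G) = 49.8 / 29.05 = 1.714 mol
n(B) = 75.2 / 29.05 = 2.589 mol
n(J) via (i) = (1/2)×1.714 = 0.8570 mol
n(J) via (ii) = (1/2)×2.589 = 1.295 mol
total n(J) = 0.8570 + 1.295 = 2.152 mol

2.15 mol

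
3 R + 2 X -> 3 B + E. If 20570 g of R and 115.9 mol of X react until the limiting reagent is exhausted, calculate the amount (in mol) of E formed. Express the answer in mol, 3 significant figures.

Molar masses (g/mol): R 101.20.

58.0 mol

n(R) = 20570 / 101.20 = 203.3 mol
n(X) = 115.9 mol
n/ν for R = 203.3/3 = 67.77
n/ν for X = 115.9/2 = 57.95
Smallest n/ν is X → limiting reagent.
n(E) = (1/2) × 115.9 = 57.95 mol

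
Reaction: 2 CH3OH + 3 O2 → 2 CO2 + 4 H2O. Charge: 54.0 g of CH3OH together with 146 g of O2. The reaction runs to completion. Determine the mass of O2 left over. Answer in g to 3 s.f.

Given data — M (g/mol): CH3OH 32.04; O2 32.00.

n(CH3OH) = 54.00 / 32.04 = 1.685 mol
n(O2) = 146.0 / 32.00 = 4.563 mol
n/ν for CH3OH = 1.685/2 = 0.8425
n/ν for O2 = 4.563/3 = 1.521
Smallest n/ν is CH3OH → limiting reagent.
O2 consumed = (3/2) × 1.685 = 2.528 mol
O2 remaining = 4.563 − 2.528 = 2.035 mol
mass = 2.035 × 32.00 = 65.12 g

65.1 g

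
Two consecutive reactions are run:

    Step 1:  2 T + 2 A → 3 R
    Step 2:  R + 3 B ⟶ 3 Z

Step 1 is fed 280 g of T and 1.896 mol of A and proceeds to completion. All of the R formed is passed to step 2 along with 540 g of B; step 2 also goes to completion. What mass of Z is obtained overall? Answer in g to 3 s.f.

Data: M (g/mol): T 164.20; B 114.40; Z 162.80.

768 g

Step 1:
n(T) = 280.0 / 164.20 = 1.705 mol
n(A) = 1.896 mol
n/ν → T: 0.8525, A: 0.9480; T is limiting.
n(R) produced = (3/2) × 1.705 = 2.558 mol
Step 2:
n(R) available = 2.558 mol
n(B) = 540.0 / 114.40 = 4.720 mol
n/ν → R: 2.558, B: 1.573; B is limiting.
n(Z) = (3/3) × 4.720 = 4.720 mol
mass = 4.720 × 162.80 = 768.4 g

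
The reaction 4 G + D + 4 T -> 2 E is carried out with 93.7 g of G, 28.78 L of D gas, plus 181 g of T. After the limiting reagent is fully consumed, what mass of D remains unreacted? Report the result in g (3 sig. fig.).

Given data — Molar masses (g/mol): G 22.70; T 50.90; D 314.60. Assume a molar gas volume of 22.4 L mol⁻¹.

n(G) = 93.70 / 22.70 = 4.128 mol
n(D) = 28.78 / 22.4 = 1.285 mol
n(T) = 181.0 / 50.90 = 3.556 mol
n/ν for G = 4.128/4 = 1.032
n/ν for D = 1.285/1 = 1.285
n/ν for T = 3.556/4 = 0.8890
Smallest n/ν is T → limiting reagent.
D consumed = (1/4) × 3.556 = 0.8890 mol
D remaining = 1.285 − 0.8890 = 0.3960 mol
mass = 0.3960 × 314.60 = 124.6 g

125 g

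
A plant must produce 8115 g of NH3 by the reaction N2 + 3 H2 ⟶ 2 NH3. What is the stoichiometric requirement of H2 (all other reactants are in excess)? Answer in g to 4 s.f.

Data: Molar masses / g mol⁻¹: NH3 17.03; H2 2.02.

n(NH3) = 8115 / 17.03 = 476.5 mol
n(H2) = (3/2) × 476.5 = 714.8 mol
mass = 714.8 × 2.02 = 1444 g

1444 g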